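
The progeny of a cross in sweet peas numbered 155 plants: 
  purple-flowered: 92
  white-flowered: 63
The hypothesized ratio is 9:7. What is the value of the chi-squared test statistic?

The 9:7 ratio has 16 parts, so with N = 155 the expected counts are:
  purple-flowered: 155 × 9/16 = 87.1875
  white-flowered: 155 × 7/16 = 67.8125
χ² = Σ (O − E)² / E
  purple-flowered: (92 − 87.1875)² / 87.1875 = 0.2656
  white-flowered: (63 − 67.8125)² / 67.8125 = 0.3415
χ² = 0.2656 + 0.3415 = 0.6071 ≈ 0.607

0.607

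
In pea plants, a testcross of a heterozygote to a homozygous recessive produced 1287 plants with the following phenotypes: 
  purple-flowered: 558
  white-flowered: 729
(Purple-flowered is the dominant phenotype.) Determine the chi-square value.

A testcross of a heterozygote (Aa × aa) gives a 1:1 phenotypic ratio.
Expected counts for N = 1287 under a 1:1 ratio (total parts = 2):
  purple-flowered: 1287 × 1/2 = 643.5
  white-flowered: 1287 × 1/2 = 643.5
χ² = Σ (O − E)² / E
  purple-flowered: (558 − 643.5)² / 643.5 = 11.3601
  white-flowered: (729 − 643.5)² / 643.5 = 11.3601
χ² = 11.3601 + 11.3601 = 22.7202 ≈ 22.720

22.720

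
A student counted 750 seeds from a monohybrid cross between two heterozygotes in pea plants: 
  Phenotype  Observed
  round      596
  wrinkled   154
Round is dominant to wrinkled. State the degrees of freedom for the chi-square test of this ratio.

1

For a monohybrid cross between heterozygotes with complete dominance, the expected phenotypic ratio is 3:1.
A goodness-of-fit test with 2 phenotype classes has df = 2 − 1 = 1.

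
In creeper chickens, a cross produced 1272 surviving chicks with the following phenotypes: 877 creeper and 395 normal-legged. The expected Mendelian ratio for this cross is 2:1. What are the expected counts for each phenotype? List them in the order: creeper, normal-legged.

848, 424

Under the 2:1 hypothesis (Σ ratio = 3, N = 1272):
  creeper: 1272 × 2/3 = 848
  normal-legged: 1272 × 1/3 = 424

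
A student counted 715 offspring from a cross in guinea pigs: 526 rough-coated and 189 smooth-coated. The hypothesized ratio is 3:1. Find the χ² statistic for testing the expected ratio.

Under the 3:1 hypothesis (Σ ratio = 4, N = 715):
  rough-coated: 715 × 3/4 = 536.25
  smooth-coated: 715 × 1/4 = 178.75
χ² = Σ (O − E)² / E
  rough-coated: (526 − 536.25)² / 536.25 = 0.1959
  smooth-coated: (189 − 178.75)² / 178.75 = 0.5878
χ² = 0.1959 + 0.5878 = 0.7837 ≈ 0.784

0.784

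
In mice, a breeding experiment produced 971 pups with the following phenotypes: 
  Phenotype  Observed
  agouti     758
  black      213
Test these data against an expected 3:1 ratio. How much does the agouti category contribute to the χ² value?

Expected counts for N = 971 under a 3:1 ratio (total parts = 4):
  agouti: 971 × 3/4 = 728.25
  black: 971 × 1/4 = 242.75
Contribution of agouti: (758 − 728.25)² / 728.25 = 1.2153

1.215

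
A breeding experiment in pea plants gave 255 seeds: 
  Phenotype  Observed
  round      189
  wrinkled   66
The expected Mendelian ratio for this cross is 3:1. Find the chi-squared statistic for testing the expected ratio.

0.106

Expected counts for N = 255 under a 3:1 ratio (total parts = 4):
  round: 255 × 3/4 = 191.25
  wrinkled: 255 × 1/4 = 63.75
χ² = Σ (O − E)² / E
  round: (189 − 191.25)² / 191.25 = 0.0265
  wrinkled: (66 − 63.75)² / 63.75 = 0.0794
χ² = 0.0265 + 0.0794 = 0.1059 ≈ 0.106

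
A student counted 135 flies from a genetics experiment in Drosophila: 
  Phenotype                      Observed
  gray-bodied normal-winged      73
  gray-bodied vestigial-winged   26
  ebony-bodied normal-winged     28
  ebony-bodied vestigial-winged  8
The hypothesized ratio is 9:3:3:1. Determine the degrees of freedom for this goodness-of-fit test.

3

A goodness-of-fit test with 4 phenotype classes has df = 4 − 1 = 3.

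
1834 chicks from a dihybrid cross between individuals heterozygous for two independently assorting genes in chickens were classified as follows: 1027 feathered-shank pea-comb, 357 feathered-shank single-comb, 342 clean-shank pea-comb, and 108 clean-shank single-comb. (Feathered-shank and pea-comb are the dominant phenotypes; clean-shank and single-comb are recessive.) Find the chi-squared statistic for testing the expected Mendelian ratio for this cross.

0.915

A dihybrid F₂ with independent assortment and complete dominance at both loci gives a 9:3:3:1 phenotypic ratio.
The 9:3:3:1 ratio has 16 parts, so with N = 1834 the expected counts are:
  feathered-shank pea-comb: 1834 × 9/16 = 1031.625
  feathered-shank single-comb: 1834 × 3/16 = 343.875
  clean-shank pea-comb: 1834 × 3/16 = 343.875
  clean-shank single-comb: 1834 × 1/16 = 114.625
χ² = Σ (O − E)² / E
  feathered-shank pea-comb: (1027 − 1031.625)² / 1031.625 = 0.0207
  feathered-shank single-comb: (357 − 343.875)² / 343.875 = 0.5010
  clean-shank pea-comb: (342 − 343.875)² / 343.875 = 0.0102
  clean-shank single-comb: (108 − 114.625)² / 114.625 = 0.3829
χ² = 0.0207 + 0.5010 + 0.0102 + 0.3829 = 0.9148 ≈ 0.915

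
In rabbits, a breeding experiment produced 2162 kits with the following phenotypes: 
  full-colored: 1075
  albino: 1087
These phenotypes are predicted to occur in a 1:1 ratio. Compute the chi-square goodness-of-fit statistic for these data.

Expected counts for N = 2162 under a 1:1 ratio (total parts = 2):
  full-colored: 2162 × 1/2 = 1081
  albino: 2162 × 1/2 = 1081
χ² = Σ (O − E)² / E
  full-colored: (1075 − 1081)² / 1081 = 0.0333
  albino: (1087 − 1081)² / 1081 = 0.0333
χ² = 0.0333 + 0.0333 = 0.0666 ≈ 0.067

0.067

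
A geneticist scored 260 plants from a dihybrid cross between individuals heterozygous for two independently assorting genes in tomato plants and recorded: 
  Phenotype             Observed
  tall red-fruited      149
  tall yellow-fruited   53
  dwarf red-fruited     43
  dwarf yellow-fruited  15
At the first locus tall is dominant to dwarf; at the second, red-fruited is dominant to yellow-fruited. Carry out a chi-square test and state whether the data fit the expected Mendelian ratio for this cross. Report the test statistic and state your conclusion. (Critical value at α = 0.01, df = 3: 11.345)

A dihybrid F₂ with independent assortment and complete dominance at both loci gives a 9:3:3:1 phenotypic ratio.
Total ratio parts = 16. Expected numbers out of 260:
  tall red-fruited: 260 × 9/16 = 146.25
  tall yellow-fruited: 260 × 3/16 = 48.75
  dwarf red-fruited: 260 × 3/16 = 48.75
  dwarf yellow-fruited: 260 × 1/16 = 16.25
χ² = Σ (O − E)² / E
  tall red-fruited: (149 − 146.25)² / 146.25 = 0.0517
  tall yellow-fruited: (53 − 48.75)² / 48.75 = 0.3705
  dwarf red-fruited: (43 − 48.75)² / 48.75 = 0.6782
  dwarf yellow-fruited: (15 − 16.25)² / 16.25 = 0.0962
χ² = 0.0517 + 0.3705 + 0.6782 + 0.0962 = 1.1966 ≈ 1.197
Degrees of freedom = 4 − 1 = 3; critical value at α = 0.01 is 11.345.
Since 1.197 < 11.345, we fail to reject the null hypothesis — the data are consistent with the 9:3:3:1 ratio.

1.197; consistent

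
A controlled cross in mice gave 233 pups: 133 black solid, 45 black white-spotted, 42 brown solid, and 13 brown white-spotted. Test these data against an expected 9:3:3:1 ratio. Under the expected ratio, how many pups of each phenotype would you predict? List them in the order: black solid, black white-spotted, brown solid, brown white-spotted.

131.0625, 43.6875, 43.6875, 14.5625

Under the 9:3:3:1 hypothesis (Σ ratio = 16, N = 233):
  black solid: 233 × 9/16 = 131.0625
  black white-spotted: 233 × 3/16 = 43.6875
  brown solid: 233 × 3/16 = 43.6875
  brown white-spotted: 233 × 1/16 = 14.5625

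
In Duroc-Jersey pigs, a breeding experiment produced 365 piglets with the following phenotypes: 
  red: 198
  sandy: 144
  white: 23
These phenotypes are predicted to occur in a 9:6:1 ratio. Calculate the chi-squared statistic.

Expected counts for N = 365 under a 9:6:1 ratio (total parts = 16):
  red: 365 × 9/16 = 205.3125
  sandy: 365 × 6/16 = 136.875
  white: 365 × 1/16 = 22.8125
χ² = Σ (O − E)² / E
  red: (198 − 205.3125)² / 205.3125 = 0.2604
  sandy: (144 − 136.875)² / 136.875 = 0.3709
  white: (23 − 22.8125)² / 22.8125 = 0.0015
χ² = 0.2604 + 0.3709 + 0.0015 = 0.6328 ≈ 0.633

0.633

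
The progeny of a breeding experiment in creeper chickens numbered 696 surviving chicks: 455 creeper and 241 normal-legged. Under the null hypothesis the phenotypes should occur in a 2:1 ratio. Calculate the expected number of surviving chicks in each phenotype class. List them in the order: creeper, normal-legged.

464, 232

The 2:1 ratio has 3 parts, so with N = 696 the expected counts are:
  creeper: 696 × 2/3 = 464
  normal-legged: 696 × 1/3 = 232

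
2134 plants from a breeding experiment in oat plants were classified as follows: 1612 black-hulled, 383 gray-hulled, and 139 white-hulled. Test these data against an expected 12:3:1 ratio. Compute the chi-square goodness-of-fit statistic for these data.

1.053

Expected counts for N = 2134 under a 12:3:1 ratio (total parts = 16):
  black-hulled: 2134 × 12/16 = 1600.5
  gray-hulled: 2134 × 3/16 = 400.125
  white-hulled: 2134 × 1/16 = 133.375
χ² = Σ (O − E)² / E
  black-hulled: (1612 − 1600.5)² / 1600.5 = 0.0826
  gray-hulled: (383 − 400.125)² / 400.125 = 0.7329
  white-hulled: (139 − 133.375)² / 133.375 = 0.2372
χ² = 0.0826 + 0.7329 + 0.2372 = 1.0527 ≈ 1.053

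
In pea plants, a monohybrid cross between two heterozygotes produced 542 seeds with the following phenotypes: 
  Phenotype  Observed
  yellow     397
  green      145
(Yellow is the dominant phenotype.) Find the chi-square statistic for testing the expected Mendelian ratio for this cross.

0.888

For a monohybrid cross between heterozygotes with complete dominance, the expected phenotypic ratio is 3:1.
The 3:1 ratio has 4 parts, so with N = 542 the expected counts are:
  yellow: 542 × 3/4 = 406.5
  green: 542 × 1/4 = 135.5
χ² = Σ (O − E)² / E
  yellow: (397 − 406.5)² / 406.5 = 0.2220
  green: (145 − 135.5)² / 135.5 = 0.6661
χ² = 0.2220 + 0.6661 = 0.8881 ≈ 0.888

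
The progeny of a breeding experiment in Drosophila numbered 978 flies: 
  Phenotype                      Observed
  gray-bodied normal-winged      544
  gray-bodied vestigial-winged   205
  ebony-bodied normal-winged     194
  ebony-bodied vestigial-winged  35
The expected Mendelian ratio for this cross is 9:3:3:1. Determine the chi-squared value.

14.400

The 9:3:3:1 ratio has 16 parts, so with N = 978 the expected counts are:
  gray-bodied normal-winged: 978 × 9/16 = 550.125
  gray-bodied vestigial-winged: 978 × 3/16 = 183.375
  ebony-bodied normal-winged: 978 × 3/16 = 183.375
  ebony-bodied vestigial-winged: 978 × 1/16 = 61.125
χ² = Σ (O − E)² / E
  gray-bodied normal-winged: (544 − 550.125)² / 550.125 = 0.0682
  gray-bodied vestigial-winged: (205 − 183.375)² / 183.375 = 2.5502
  ebony-bodied normal-winged: (194 − 183.375)² / 183.375 = 0.6156
  ebony-bodied vestigial-winged: (35 − 61.125)² / 61.125 = 11.1659
χ² = 0.0682 + 2.5502 + 0.6156 + 11.1659 = 14.3999 ≈ 14.400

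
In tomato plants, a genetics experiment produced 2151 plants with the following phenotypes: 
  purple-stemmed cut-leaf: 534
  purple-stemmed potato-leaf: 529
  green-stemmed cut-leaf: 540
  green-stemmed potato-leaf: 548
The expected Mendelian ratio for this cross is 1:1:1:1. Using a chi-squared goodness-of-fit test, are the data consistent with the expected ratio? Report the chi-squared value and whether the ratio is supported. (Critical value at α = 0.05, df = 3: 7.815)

0.373; consistent

Total ratio parts = 4. Expected numbers out of 2151:
  purple-stemmed cut-leaf: 2151 × 1/4 = 537.75
  purple-stemmed potato-leaf: 2151 × 1/4 = 537.75
  green-stemmed cut-leaf: 2151 × 1/4 = 537.75
  green-stemmed potato-leaf: 2151 × 1/4 = 537.75
χ² = Σ (O − E)² / E
  purple-stemmed cut-leaf: (534 − 537.75)² / 537.75 = 0.0262
  purple-stemmed potato-leaf: (529 − 537.75)² / 537.75 = 0.1424
  green-stemmed cut-leaf: (540 − 537.75)² / 537.75 = 0.0094
  green-stemmed potato-leaf: (548 − 537.75)² / 537.75 = 0.1954
χ² = 0.0262 + 0.1424 + 0.0094 + 0.1954 = 0.3734 ≈ 0.373
Degrees of freedom = 4 − 1 = 3; critical value at α = 0.05 is 7.815.
Since 0.373 < 7.815, we fail to reject the null hypothesis — the data are consistent with the 1:1:1:1 ratio.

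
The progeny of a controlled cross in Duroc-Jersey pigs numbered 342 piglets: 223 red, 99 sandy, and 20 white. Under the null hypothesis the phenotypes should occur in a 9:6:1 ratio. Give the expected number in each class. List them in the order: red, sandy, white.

192.375, 128.25, 21.375

Under the 9:6:1 hypothesis (Σ ratio = 16, N = 342):
  red: 342 × 9/16 = 192.375
  sandy: 342 × 6/16 = 128.25
  white: 342 × 1/16 = 21.375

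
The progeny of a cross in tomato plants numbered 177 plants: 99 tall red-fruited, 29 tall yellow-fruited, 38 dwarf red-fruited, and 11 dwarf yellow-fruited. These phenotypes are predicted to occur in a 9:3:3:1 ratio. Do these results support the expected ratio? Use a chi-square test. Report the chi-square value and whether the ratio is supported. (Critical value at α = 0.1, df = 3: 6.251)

1.230; consistent

Expected counts for N = 177 under a 9:3:3:1 ratio (total parts = 16):
  tall red-fruited: 177 × 9/16 = 99.5625
  tall yellow-fruited: 177 × 3/16 = 33.1875
  dwarf red-fruited: 177 × 3/16 = 33.1875
  dwarf yellow-fruited: 177 × 1/16 = 11.0625
χ² = Σ (O − E)² / E
  tall red-fruited: (99 − 99.5625)² / 99.5625 = 0.0032
  tall yellow-fruited: (29 − 33.1875)² / 33.1875 = 0.5284
  dwarf red-fruited: (38 − 33.1875)² / 33.1875 = 0.6979
  dwarf yellow-fruited: (11 − 11.0625)² / 11.0625 = 0.0004
χ² = 0.0032 + 0.5284 + 0.6979 + 0.0004 = 1.2299 ≈ 1.230
Degrees of freedom = 4 − 1 = 3; critical value at α = 0.1 is 6.251.
Since 1.230 < 6.251, we fail to reject the null hypothesis — the data are consistent with the 9:3:3:1 ratio.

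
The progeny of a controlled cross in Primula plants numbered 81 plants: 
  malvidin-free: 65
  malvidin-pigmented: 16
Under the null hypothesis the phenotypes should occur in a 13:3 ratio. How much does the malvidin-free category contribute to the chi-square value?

0.010

The 13:3 ratio has 16 parts, so with N = 81 the expected counts are:
  malvidin-free: 81 × 13/16 = 65.8125
  malvidin-pigmented: 81 × 3/16 = 15.1875
Contribution of malvidin-free: (65 − 65.8125)² / 65.8125 = 0.0100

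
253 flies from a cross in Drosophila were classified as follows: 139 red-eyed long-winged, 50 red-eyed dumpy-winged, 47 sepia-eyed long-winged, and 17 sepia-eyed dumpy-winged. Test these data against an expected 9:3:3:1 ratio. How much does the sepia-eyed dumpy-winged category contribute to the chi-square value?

0.089

Under the 9:3:3:1 hypothesis (Σ ratio = 16, N = 253):
  red-eyed long-winged: 253 × 9/16 = 142.3125
  red-eyed dumpy-winged: 253 × 3/16 = 47.4375
  sepia-eyed long-winged: 253 × 3/16 = 47.4375
  sepia-eyed dumpy-winged: 253 × 1/16 = 15.8125
Contribution of sepia-eyed dumpy-winged: (17 − 15.8125)² / 15.8125 = 0.0892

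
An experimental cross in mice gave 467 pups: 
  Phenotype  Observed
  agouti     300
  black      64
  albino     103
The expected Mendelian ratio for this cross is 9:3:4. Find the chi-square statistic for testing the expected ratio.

13.260

Under the 9:3:4 hypothesis (Σ ratio = 16, N = 467):
  agouti: 467 × 9/16 = 262.6875
  black: 467 × 3/16 = 87.5625
  albino: 467 × 4/16 = 116.75
χ² = Σ (O − E)² / E
  agouti: (300 − 262.6875)² / 262.6875 = 5.2999
  black: (64 − 87.5625)² / 87.5625 = 6.3405
  albino: (103 − 116.75)² / 116.75 = 1.6194
χ² = 5.2999 + 6.3405 + 1.6194 = 13.2598 ≈ 13.260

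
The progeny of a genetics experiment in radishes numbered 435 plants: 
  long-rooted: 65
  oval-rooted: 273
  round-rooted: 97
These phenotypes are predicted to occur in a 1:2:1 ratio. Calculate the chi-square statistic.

33.032

Expected counts for N = 435 under a 1:2:1 ratio (total parts = 4):
  long-rooted: 435 × 1/4 = 108.75
  oval-rooted: 435 × 2/4 = 217.5
  round-rooted: 435 × 1/4 = 108.75
χ² = Σ (O − E)² / E
  long-rooted: (65 − 108.75)² / 108.75 = 17.6006
  oval-rooted: (273 − 217.5)² / 217.5 = 14.1621
  round-rooted: (97 − 108.75)² / 108.75 = 1.2695
χ² = 17.6006 + 14.1621 + 1.2695 = 33.0322 ≈ 33.032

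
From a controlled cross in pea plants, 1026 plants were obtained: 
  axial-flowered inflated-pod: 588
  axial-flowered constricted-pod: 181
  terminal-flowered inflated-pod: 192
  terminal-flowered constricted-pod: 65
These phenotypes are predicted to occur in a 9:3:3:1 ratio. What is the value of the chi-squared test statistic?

Total ratio parts = 16. Expected numbers out of 1026:
  axial-flowered inflated-pod: 1026 × 9/16 = 577.125
  axial-flowered constricted-pod: 1026 × 3/16 = 192.375
  terminal-flowered inflated-pod: 1026 × 3/16 = 192.375
  terminal-flowered constricted-pod: 1026 × 1/16 = 64.125
χ² = Σ (O − E)² / E
  axial-flowered inflated-pod: (588 − 577.125)² / 577.125 = 0.2049
  axial-flowered constricted-pod: (181 − 192.375)² / 192.375 = 0.6726
  terminal-flowered inflated-pod: (192 − 192.375)² / 192.375 = 0.0007
  terminal-flowered constricted-pod: (65 − 64.125)² / 64.125 = 0.0119
χ² = 0.2049 + 0.6726 + 0.0007 + 0.0119 = 0.8901 ≈ 0.890

0.890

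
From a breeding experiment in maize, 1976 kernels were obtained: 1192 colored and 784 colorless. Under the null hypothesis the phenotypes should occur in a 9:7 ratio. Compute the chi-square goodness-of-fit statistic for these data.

Under the 9:7 hypothesis (Σ ratio = 16, N = 1976):
  colored: 1976 × 9/16 = 1111.5
  colorless: 1976 × 7/16 = 864.5
χ² = Σ (O − E)² / E
  colored: (1192 − 1111.5)² / 1111.5 = 5.8302
  colorless: (784 − 864.5)² / 864.5 = 7.4960
χ² = 5.8302 + 7.4960 = 13.3262 ≈ 13.326

13.326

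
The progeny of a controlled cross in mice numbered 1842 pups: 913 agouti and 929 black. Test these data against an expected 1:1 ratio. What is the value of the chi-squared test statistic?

The 1:1 ratio has 2 parts, so with N = 1842 the expected counts are:
  agouti: 1842 × 1/2 = 921
  black: 1842 × 1/2 = 921
χ² = Σ (O − E)² / E
  agouti: (913 − 921)² / 921 = 0.0695
  black: (929 − 921)² / 921 = 0.0695
χ² = 0.0695 + 0.0695 = 0.139

0.139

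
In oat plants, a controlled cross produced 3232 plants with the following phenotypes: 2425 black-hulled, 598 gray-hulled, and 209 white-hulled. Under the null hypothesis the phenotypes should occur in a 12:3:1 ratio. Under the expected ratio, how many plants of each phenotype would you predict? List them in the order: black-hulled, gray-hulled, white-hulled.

Expected counts for N = 3232 under a 12:3:1 ratio (total parts = 16):
  black-hulled: 3232 × 12/16 = 2424
  gray-hulled: 3232 × 3/16 = 606
  white-hulled: 3232 × 1/16 = 202

2424, 606, 202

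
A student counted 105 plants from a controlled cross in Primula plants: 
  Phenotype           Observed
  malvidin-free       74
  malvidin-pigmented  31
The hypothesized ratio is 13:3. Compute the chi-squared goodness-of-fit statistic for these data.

Total ratio parts = 16. Expected numbers out of 105:
  malvidin-free: 105 × 13/16 = 85.3125
  malvidin-pigmented: 105 × 3/16 = 19.6875
χ² = Σ (O − E)² / E
  malvidin-free: (74 − 85.3125)² / 85.3125 = 1.5000
  malvidin-pigmented: (31 − 19.6875)² / 19.6875 = 6.5002
χ² = 1.5000 + 6.5002 = 8.0002 ≈ 8.000

8.000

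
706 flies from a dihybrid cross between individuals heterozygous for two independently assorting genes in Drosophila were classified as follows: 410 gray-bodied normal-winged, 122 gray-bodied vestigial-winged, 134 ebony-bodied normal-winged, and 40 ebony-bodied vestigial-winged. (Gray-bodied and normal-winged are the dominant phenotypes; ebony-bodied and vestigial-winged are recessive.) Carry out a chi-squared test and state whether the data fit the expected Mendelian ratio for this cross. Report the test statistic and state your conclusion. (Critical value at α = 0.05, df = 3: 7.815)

1.636; consistent

A dihybrid F₂ with independent assortment and complete dominance at both loci gives a 9:3:3:1 phenotypic ratio.
Under the 9:3:3:1 hypothesis (Σ ratio = 16, N = 706):
  gray-bodied normal-winged: 706 × 9/16 = 397.125
  gray-bodied vestigial-winged: 706 × 3/16 = 132.375
  ebony-bodied normal-winged: 706 × 3/16 = 132.375
  ebony-bodied vestigial-winged: 706 × 1/16 = 44.125
χ² = Σ (O − E)² / E
  gray-bodied normal-winged: (410 − 397.125)² / 397.125 = 0.4174
  gray-bodied vestigial-winged: (122 − 132.375)² / 132.375 = 0.8131
  ebony-bodied normal-winged: (134 − 132.375)² / 132.375 = 0.0199
  ebony-bodied vestigial-winged: (40 − 44.125)² / 44.125 = 0.3856
χ² = 0.4174 + 0.8131 + 0.0199 + 0.3856 = 1.636
Degrees of freedom = 4 − 1 = 3; critical value at α = 0.05 is 7.815.
Since 1.636 < 7.815, we fail to reject the null hypothesis — the data are consistent with the 9:3:3:1 ratio.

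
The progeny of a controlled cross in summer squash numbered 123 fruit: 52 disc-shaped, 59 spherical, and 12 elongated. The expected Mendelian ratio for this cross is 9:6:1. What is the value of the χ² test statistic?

10.283

The 9:6:1 ratio has 16 parts, so with N = 123 the expected counts are:
  disc-shaped: 123 × 9/16 = 69.1875
  spherical: 123 × 6/16 = 46.125
  elongated: 123 × 1/16 = 7.6875
χ² = Σ (O − E)² / E
  disc-shaped: (52 − 69.1875)² / 69.1875 = 4.2697
  spherical: (59 − 46.125)² / 46.125 = 3.5938
  elongated: (12 − 7.6875)² / 7.6875 = 2.4192
χ² = 4.2697 + 3.5938 + 2.4192 = 10.2827 ≈ 10.283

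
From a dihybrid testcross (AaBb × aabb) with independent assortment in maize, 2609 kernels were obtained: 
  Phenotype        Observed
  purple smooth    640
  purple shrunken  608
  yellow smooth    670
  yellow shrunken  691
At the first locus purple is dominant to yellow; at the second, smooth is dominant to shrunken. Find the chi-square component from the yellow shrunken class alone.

A dihybrid testcross with independent assortment gives a 1:1:1:1 ratio.
Total ratio parts = 4. Expected numbers out of 2609:
  purple smooth: 2609 × 1/4 = 652.25
  purple shrunken: 2609 × 1/4 = 652.25
  yellow smooth: 2609 × 1/4 = 652.25
  yellow shrunken: 2609 × 1/4 = 652.25
Contribution of yellow shrunken: (691 − 652.25)² / 652.25 = 2.3021

2.302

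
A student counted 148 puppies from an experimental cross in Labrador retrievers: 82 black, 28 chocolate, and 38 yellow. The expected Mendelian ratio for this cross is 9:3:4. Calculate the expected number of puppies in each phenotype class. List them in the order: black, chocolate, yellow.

83.25, 27.75, 37

Expected counts for N = 148 under a 9:3:4 ratio (total parts = 16):
  black: 148 × 9/16 = 83.25
  chocolate: 148 × 3/16 = 27.75
  yellow: 148 × 4/16 = 37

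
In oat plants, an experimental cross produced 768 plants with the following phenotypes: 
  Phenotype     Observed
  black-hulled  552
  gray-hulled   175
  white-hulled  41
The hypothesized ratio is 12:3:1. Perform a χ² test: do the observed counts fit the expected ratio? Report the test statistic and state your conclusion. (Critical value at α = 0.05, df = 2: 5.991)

8.694; not consistent

Under the 12:3:1 hypothesis (Σ ratio = 16, N = 768):
  black-hulled: 768 × 12/16 = 576
  gray-hulled: 768 × 3/16 = 144
  white-hulled: 768 × 1/16 = 48
χ² = Σ (O − E)² / E
  black-hulled: (552 − 576)² / 576 = 1.0000
  gray-hulled: (175 − 144)² / 144 = 6.6736
  white-hulled: (41 − 48)² / 48 = 1.0208
χ² = 1.0000 + 6.6736 + 1.0208 = 8.6944 ≈ 8.694
Degrees of freedom = 3 − 1 = 2; critical value at α = 0.05 is 5.991.
Since 8.694 > 5.991, we reject the null hypothesis — the data do not fit the 12:3:1 ratio.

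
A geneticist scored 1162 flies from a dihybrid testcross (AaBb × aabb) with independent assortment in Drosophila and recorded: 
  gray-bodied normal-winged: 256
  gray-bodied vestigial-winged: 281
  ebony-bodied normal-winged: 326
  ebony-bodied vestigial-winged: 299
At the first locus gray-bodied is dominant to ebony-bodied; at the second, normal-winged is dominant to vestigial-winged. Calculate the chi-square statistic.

A dihybrid testcross with independent assortment gives a 1:1:1:1 ratio.
Under the 1:1:1:1 hypothesis (Σ ratio = 4, N = 1162):
  gray-bodied normal-winged: 1162 × 1/4 = 290.5
  gray-bodied vestigial-winged: 1162 × 1/4 = 290.5
  ebony-bodied normal-winged: 1162 × 1/4 = 290.5
  ebony-bodied vestigial-winged: 1162 × 1/4 = 290.5
χ² = Σ (O − E)² / E
  gray-bodied normal-winged: (256 − 290.5)² / 290.5 = 4.0972
  gray-bodied vestigial-winged: (281 − 290.5)² / 290.5 = 0.3107
  ebony-bodied normal-winged: (326 − 290.5)² / 290.5 = 4.3382
  ebony-bodied vestigial-winged: (299 − 290.5)² / 290.5 = 0.2487
χ² = 4.0972 + 0.3107 + 4.3382 + 0.2487 = 8.9948 ≈ 8.995

8.995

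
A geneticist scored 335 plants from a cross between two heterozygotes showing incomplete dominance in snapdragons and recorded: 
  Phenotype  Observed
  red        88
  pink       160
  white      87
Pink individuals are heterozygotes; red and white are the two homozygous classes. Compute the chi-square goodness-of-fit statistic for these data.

With incomplete dominance, a heterozygote × heterozygote cross gives a 1:2:1 phenotypic ratio.
The 1:2:1 ratio has 4 parts, so with N = 335 the expected counts are:
  red: 335 × 1/4 = 83.75
  pink: 335 × 2/4 = 167.5
  white: 335 × 1/4 = 83.75
χ² = Σ (O − E)² / E
  red: (88 − 83.75)² / 83.75 = 0.2157
  pink: (160 − 167.5)² / 167.5 = 0.3358
  white: (87 − 83.75)² / 83.75 = 0.1261
χ² = 0.2157 + 0.3358 + 0.1261 = 0.6776 ≈ 0.678

0.678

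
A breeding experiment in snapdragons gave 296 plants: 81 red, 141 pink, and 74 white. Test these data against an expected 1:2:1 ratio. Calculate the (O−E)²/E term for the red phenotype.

0.662

Under the 1:2:1 hypothesis (Σ ratio = 4, N = 296):
  red: 296 × 1/4 = 74
  pink: 296 × 2/4 = 148
  white: 296 × 1/4 = 74
Contribution of red: (81 − 74)² / 74 = 0.6622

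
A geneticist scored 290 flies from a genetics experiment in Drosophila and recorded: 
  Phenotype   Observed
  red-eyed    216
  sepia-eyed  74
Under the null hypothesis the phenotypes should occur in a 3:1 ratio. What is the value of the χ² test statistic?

0.041

Under the 3:1 hypothesis (Σ ratio = 4, N = 290):
  red-eyed: 290 × 3/4 = 217.5
  sepia-eyed: 290 × 1/4 = 72.5
χ² = Σ (O − E)² / E
  red-eyed: (216 − 217.5)² / 217.5 = 0.0103
  sepia-eyed: (74 − 72.5)² / 72.5 = 0.0310
χ² = 0.0103 + 0.0310 = 0.0413 ≈ 0.041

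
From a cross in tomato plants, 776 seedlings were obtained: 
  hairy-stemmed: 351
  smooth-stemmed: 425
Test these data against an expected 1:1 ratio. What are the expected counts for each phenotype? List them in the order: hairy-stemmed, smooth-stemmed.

388, 388

Under the 1:1 hypothesis (Σ ratio = 2, N = 776):
  hairy-stemmed: 776 × 1/2 = 388
  smooth-stemmed: 776 × 1/2 = 388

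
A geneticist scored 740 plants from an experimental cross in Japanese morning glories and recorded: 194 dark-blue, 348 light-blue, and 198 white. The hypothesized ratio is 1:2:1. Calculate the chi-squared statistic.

Under the 1:2:1 hypothesis (Σ ratio = 4, N = 740):
  dark-blue: 740 × 1/4 = 185
  light-blue: 740 × 2/4 = 370
  white: 740 × 1/4 = 185
χ² = Σ (O − E)² / E
  dark-blue: (194 − 185)² / 185 = 0.4378
  light-blue: (348 − 370)² / 370 = 1.3081
  white: (198 − 185)² / 185 = 0.9135
χ² = 0.4378 + 1.3081 + 0.9135 = 2.6594 ≈ 2.659

2.659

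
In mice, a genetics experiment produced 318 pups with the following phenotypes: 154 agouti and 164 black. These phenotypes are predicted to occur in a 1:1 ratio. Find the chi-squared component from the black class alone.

0.157

Under the 1:1 hypothesis (Σ ratio = 2, N = 318):
  agouti: 318 × 1/2 = 159
  black: 318 × 1/2 = 159
Contribution of black: (164 − 159)² / 159 = 0.1572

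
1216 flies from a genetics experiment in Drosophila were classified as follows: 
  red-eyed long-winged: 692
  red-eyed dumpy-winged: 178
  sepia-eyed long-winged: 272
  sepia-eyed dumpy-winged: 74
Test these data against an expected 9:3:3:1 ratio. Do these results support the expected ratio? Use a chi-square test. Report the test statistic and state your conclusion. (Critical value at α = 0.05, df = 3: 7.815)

19.602; not consistent

Total ratio parts = 16. Expected numbers out of 1216:
  red-eyed long-winged: 1216 × 9/16 = 684
  red-eyed dumpy-winged: 1216 × 3/16 = 228
  sepia-eyed long-winged: 1216 × 3/16 = 228
  sepia-eyed dumpy-winged: 1216 × 1/16 = 76
χ² = Σ (O − E)² / E
  red-eyed long-winged: (692 − 684)² / 684 = 0.0936
  red-eyed dumpy-winged: (178 − 228)² / 228 = 10.9649
  sepia-eyed long-winged: (272 − 228)² / 228 = 8.4912
  sepia-eyed dumpy-winged: (74 − 76)² / 76 = 0.0526
χ² = 0.0936 + 10.9649 + 8.4912 + 0.0526 = 19.6023 ≈ 19.602
Degrees of freedom = 4 − 1 = 3; critical value at α = 0.05 is 7.815.
Since 19.602 > 7.815, we reject the null hypothesis — the data do not fit the 9:3:3:1 ratio.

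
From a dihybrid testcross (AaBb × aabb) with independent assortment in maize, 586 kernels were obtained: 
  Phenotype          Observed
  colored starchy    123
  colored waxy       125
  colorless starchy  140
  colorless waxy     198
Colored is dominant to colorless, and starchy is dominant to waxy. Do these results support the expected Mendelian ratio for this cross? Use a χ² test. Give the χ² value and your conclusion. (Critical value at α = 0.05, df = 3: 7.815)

25.317; not consistent

A dihybrid testcross with independent assortment gives a 1:1:1:1 ratio.
Expected counts for N = 586 under a 1:1:1:1 ratio (total parts = 4):
  colored starchy: 586 × 1/4 = 146.5
  colored waxy: 586 × 1/4 = 146.5
  colorless starchy: 586 × 1/4 = 146.5
  colorless waxy: 586 × 1/4 = 146.5
χ² = Σ (O − E)² / E
  colored starchy: (123 − 146.5)² / 146.5 = 3.7696
  colored waxy: (125 − 146.5)² / 146.5 = 3.1553
  colorless starchy: (140 − 146.5)² / 146.5 = 0.2884
  colorless waxy: (198 − 146.5)² / 146.5 = 18.1041
χ² = 3.7696 + 3.1553 + 0.2884 + 18.1041 = 25.3174 ≈ 25.317
Degrees of freedom = 4 − 1 = 3; critical value at α = 0.05 is 7.815.
Since 25.317 > 7.815, we reject the null hypothesis — the data do not fit the 1:1:1:1 ratio.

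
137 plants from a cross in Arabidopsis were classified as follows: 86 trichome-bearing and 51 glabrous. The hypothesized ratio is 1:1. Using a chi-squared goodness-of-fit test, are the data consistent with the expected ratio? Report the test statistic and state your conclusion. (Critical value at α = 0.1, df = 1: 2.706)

The 1:1 ratio has 2 parts, so with N = 137 the expected counts are:
  trichome-bearing: 137 × 1/2 = 68.5
  glabrous: 137 × 1/2 = 68.5
χ² = Σ (O − E)² / E
  trichome-bearing: (86 − 68.5)² / 68.5 = 4.4708
  glabrous: (51 − 68.5)² / 68.5 = 4.4708
χ² = 4.4708 + 4.4708 = 8.9416 ≈ 8.942
Degrees of freedom = 2 − 1 = 1; critical value at α = 0.1 is 2.706.
Since 8.942 > 2.706, we reject the null hypothesis — the data do not fit the 1:1 ratio.

8.942; not consistent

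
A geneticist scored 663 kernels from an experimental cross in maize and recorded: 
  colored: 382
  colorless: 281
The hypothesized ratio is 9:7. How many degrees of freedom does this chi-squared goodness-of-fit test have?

A goodness-of-fit test with 2 phenotype classes has df = 2 − 1 = 1.

1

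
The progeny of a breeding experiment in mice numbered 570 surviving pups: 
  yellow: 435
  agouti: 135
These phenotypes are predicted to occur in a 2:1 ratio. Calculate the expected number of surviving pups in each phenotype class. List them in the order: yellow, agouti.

Total ratio parts = 3. Expected numbers out of 570:
  yellow: 570 × 2/3 = 380
  agouti: 570 × 1/3 = 190

380, 190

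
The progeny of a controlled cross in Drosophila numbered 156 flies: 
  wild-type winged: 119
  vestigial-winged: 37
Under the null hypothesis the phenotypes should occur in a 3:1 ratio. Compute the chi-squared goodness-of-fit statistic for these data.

Under the 3:1 hypothesis (Σ ratio = 4, N = 156):
  wild-type winged: 156 × 3/4 = 117
  vestigial-winged: 156 × 1/4 = 39
χ² = Σ (O − E)² / E
  wild-type winged: (119 − 117)² / 117 = 0.0342
  vestigial-winged: (37 − 39)² / 39 = 0.1026
χ² = 0.0342 + 0.1026 = 0.1368 ≈ 0.137

0.137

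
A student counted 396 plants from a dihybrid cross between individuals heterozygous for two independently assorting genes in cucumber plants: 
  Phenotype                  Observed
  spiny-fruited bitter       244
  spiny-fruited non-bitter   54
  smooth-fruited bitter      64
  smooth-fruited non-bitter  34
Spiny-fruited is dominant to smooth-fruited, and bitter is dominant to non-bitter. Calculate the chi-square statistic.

12.422

A dihybrid F₂ with independent assortment and complete dominance at both loci gives a 9:3:3:1 phenotypic ratio.
Expected counts for N = 396 under a 9:3:3:1 ratio (total parts = 16):
  spiny-fruited bitter: 396 × 9/16 = 222.75
  spiny-fruited non-bitter: 396 × 3/16 = 74.25
  smooth-fruited bitter: 396 × 3/16 = 74.25
  smooth-fruited non-bitter: 396 × 1/16 = 24.75
χ² = Σ (O − E)² / E
  spiny-fruited bitter: (244 − 222.75)² / 222.75 = 2.0272
  spiny-fruited non-bitter: (54 − 74.25)² / 74.25 = 5.5227
  smooth-fruited bitter: (64 − 74.25)² / 74.25 = 1.4150
  smooth-fruited non-bitter: (34 − 24.75)² / 24.75 = 3.4571
χ² = 2.0272 + 5.5227 + 1.4150 + 3.4571 = 12.422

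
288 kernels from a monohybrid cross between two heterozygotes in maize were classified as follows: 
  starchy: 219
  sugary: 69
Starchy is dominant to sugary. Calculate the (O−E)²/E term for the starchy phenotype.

0.042

For a monohybrid cross between heterozygotes with complete dominance, the expected phenotypic ratio is 3:1.
The 3:1 ratio has 4 parts, so with N = 288 the expected counts are:
  starchy: 288 × 3/4 = 216
  sugary: 288 × 1/4 = 72
Contribution of starchy: (219 − 216)² / 216 = 0.0417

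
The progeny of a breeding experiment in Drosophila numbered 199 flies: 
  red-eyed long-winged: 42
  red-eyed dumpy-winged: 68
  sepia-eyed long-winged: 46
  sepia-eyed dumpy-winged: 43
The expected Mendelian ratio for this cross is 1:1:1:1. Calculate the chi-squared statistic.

9.101

Total ratio parts = 4. Expected numbers out of 199:
  red-eyed long-winged: 199 × 1/4 = 49.75
  red-eyed dumpy-winged: 199 × 1/4 = 49.75
  sepia-eyed long-winged: 199 × 1/4 = 49.75
  sepia-eyed dumpy-winged: 199 × 1/4 = 49.75
χ² = Σ (O − E)² / E
  red-eyed long-winged: (42 − 49.75)² / 49.75 = 1.2073
  red-eyed dumpy-winged: (68 − 49.75)² / 49.75 = 6.6947
  sepia-eyed long-winged: (46 − 49.75)² / 49.75 = 0.2827
  sepia-eyed dumpy-winged: (43 − 49.75)² / 49.75 = 0.9158
χ² = 1.2073 + 6.6947 + 0.2827 + 0.9158 = 9.1005 ≈ 9.101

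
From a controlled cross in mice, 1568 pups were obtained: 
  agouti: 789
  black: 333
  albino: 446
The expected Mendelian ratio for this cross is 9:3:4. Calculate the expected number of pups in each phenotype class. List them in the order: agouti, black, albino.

882, 294, 392

Expected counts for N = 1568 under a 9:3:4 ratio (total parts = 16):
  agouti: 1568 × 9/16 = 882
  black: 1568 × 3/16 = 294
  albino: 1568 × 4/16 = 392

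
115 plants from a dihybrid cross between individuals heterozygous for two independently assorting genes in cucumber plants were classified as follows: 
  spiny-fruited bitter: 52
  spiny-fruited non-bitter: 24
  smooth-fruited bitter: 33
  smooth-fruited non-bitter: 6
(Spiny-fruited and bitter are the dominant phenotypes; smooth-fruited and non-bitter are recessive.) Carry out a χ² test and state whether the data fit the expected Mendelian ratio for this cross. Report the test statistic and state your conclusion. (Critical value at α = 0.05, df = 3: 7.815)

9.027; not consistent

A dihybrid F₂ with independent assortment and complete dominance at both loci gives a 9:3:3:1 phenotypic ratio.
Expected counts for N = 115 under a 9:3:3:1 ratio (total parts = 16):
  spiny-fruited bitter: 115 × 9/16 = 64.6875
  spiny-fruited non-bitter: 115 × 3/16 = 21.5625
  smooth-fruited bitter: 115 × 3/16 = 21.5625
  smooth-fruited non-bitter: 115 × 1/16 = 7.1875
χ² = Σ (O − E)² / E
  spiny-fruited bitter: (52 − 64.6875)² / 64.6875 = 2.4885
  spiny-fruited non-bitter: (24 − 21.5625)² / 21.5625 = 0.2755
  smooth-fruited bitter: (33 − 21.5625)² / 21.5625 = 6.0668
  smooth-fruited non-bitter: (6 − 7.1875)² / 7.1875 = 0.1962
χ² = 2.4885 + 0.2755 + 6.0668 + 0.1962 = 9.027
Degrees of freedom = 4 − 1 = 3; critical value at α = 0.05 is 7.815.
Since 9.027 > 7.815, we reject the null hypothesis — the data do not fit the 9:3:3:1 ratio.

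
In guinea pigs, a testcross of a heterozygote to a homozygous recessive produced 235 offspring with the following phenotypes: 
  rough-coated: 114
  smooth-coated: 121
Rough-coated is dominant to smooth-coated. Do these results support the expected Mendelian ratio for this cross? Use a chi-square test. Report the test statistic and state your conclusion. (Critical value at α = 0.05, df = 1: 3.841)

A testcross of a heterozygote (Aa × aa) gives a 1:1 phenotypic ratio.
Total ratio parts = 2. Expected numbers out of 235:
  rough-coated: 235 × 1/2 = 117.5
  smooth-coated: 235 × 1/2 = 117.5
χ² = Σ (O − E)² / E
  rough-coated: (114 − 117.5)² / 117.5 = 0.1043
  smooth-coated: (121 − 117.5)² / 117.5 = 0.1043
χ² = 0.1043 + 0.1043 = 0.2086 ≈ 0.209
Degrees of freedom = 2 − 1 = 1; critical value at α = 0.05 is 3.841.
Since 0.209 < 3.841, we fail to reject the null hypothesis — the data are consistent with the 1:1 ratio.

0.209; consistent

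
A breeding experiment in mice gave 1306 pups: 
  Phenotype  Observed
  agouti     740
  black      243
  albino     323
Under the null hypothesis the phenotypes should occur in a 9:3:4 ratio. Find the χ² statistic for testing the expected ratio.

0.091

Expected counts for N = 1306 under a 9:3:4 ratio (total parts = 16):
  agouti: 1306 × 9/16 = 734.625
  black: 1306 × 3/16 = 244.875
  albino: 1306 × 4/16 = 326.5
χ² = Σ (O − E)² / E
  agouti: (740 − 734.625)² / 734.625 = 0.0393
  black: (243 − 244.875)² / 244.875 = 0.0144
  albino: (323 − 326.5)² / 326.5 = 0.0375
χ² = 0.0393 + 0.0144 + 0.0375 = 0.0912 ≈ 0.091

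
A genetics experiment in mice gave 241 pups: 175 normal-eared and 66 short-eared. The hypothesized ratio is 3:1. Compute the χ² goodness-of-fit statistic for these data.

Total ratio parts = 4. Expected numbers out of 241:
  normal-eared: 241 × 3/4 = 180.75
  short-eared: 241 × 1/4 = 60.25
χ² = Σ (O − E)² / E
  normal-eared: (175 − 180.75)² / 180.75 = 0.1829
  short-eared: (66 − 60.25)² / 60.25 = 0.5488
χ² = 0.1829 + 0.5488 = 0.7317 ≈ 0.732

0.732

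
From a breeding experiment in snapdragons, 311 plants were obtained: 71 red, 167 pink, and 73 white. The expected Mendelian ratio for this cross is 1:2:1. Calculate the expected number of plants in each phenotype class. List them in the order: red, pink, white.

77.75, 155.5, 77.75

Under the 1:2:1 hypothesis (Σ ratio = 4, N = 311):
  red: 311 × 1/4 = 77.75
  pink: 311 × 2/4 = 155.5
  white: 311 × 1/4 = 77.75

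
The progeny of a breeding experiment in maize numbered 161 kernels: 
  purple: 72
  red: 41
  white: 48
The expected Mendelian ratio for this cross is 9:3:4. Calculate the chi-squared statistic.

The 9:3:4 ratio has 16 parts, so with N = 161 the expected counts are:
  purple: 161 × 9/16 = 90.5625
  red: 161 × 3/16 = 30.1875
  white: 161 × 4/16 = 40.25
χ² = Σ (O − E)² / E
  purple: (72 − 90.5625)² / 90.5625 = 3.8047
  red: (41 − 30.1875)² / 30.1875 = 3.8728
  white: (48 − 40.25)² / 40.25 = 1.4922
χ² = 3.8047 + 3.8728 + 1.4922 = 9.1697 ≈ 9.170

9.170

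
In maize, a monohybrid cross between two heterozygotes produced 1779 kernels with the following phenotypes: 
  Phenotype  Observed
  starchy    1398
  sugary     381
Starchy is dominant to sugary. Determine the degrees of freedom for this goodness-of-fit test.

For a monohybrid cross between heterozygotes with complete dominance, the expected phenotypic ratio is 3:1.
A goodness-of-fit test with 2 phenotype classes has df = 2 − 1 = 1.

1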